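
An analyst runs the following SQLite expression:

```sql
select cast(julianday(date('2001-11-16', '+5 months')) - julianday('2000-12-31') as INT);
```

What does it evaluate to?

471

Adding +5 months to 2001-11-16 gives 2002-04-16.
0 days remain in December 2000 after the 31st (31 − 31).
Full months from January 2001 through March 2002 contribute their day counts.
Then 16 days into April 2002.
Total: 0 + 31 + 28 + 31 + 30 + 31 + 30 + 31 + 31 + 30 + 31 + 30 + 31 + 31 + 28 + 31 + 16 = 471.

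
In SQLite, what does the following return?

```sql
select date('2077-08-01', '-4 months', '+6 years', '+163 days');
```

Adding -4 months to 2077-08-01 gives 2077-04-01.
Adding +6 years to 2077-04-01 gives 2083-04-01.
Applying '+163 days' to 2083-04-01: counting 163 days forward gives 2083-09-11.

2083-09-11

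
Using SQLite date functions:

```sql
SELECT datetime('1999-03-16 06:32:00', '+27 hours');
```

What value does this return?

+27 hours from 1999-03-16 06:32:00 is 1999-03-17 09:32:00 (crosses midnight).

1999-03-17 09:32:00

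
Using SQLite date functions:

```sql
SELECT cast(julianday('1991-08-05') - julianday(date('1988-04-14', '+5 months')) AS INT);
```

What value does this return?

1055

Adding +5 months to 1988-04-14 gives 1988-09-14.
16 days remain in September 1988 after the 14th (30 − 14).
Full months from October 1988 through July 1991 contribute their day counts.
Then 5 days into August 1991.
Total: 16 + 31 + 30 + 31 + 31 + 28 + 31 + 30 + 31 + 30 + 31 + 31 + 30 + 31 + 30 + 31 + 31 + 28 + 31 + 30 + 31 + 30 + 31 + 31 + 30 + 31 + 30 + 31 + 31 + 28 + 31 + 30 + 31 + 30 + 31 + 5 = 1055.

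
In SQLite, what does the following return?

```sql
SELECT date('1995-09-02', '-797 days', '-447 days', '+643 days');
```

1994-01-09

Applying '-797 days' to 1995-09-02: counting 797 days back gives 1993-06-27.
Applying '-447 days' to 1993-06-27: counting 447 days back gives 1992-04-06.
Applying '+643 days' to 1992-04-06: counting 643 days forward gives 1994-01-09.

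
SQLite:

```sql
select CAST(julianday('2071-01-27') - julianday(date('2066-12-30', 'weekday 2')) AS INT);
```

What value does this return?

1484

`weekday 2` advances to the next Tuesday; 2066-12-30 is a Thursday, so it moves forward to 2067-01-04.
27 days remain in January 2067 after the 4th (31 − 4).
Full months from February 2067 through December 2070 contribute their day counts.
Then 27 days into January 2071.
Total: 27 + 28 + 31 + 30 + 31 + 30 + 31 + 31 + 30 + 31 + 30 + 31 + 31 + 29 + 31 + 30 + 31 + 30 + 31 + 31 + 30 + 31 + 30 + 31 + 31 + 28 + 31 + 30 + 31 + 30 + 31 + 31 + 30 + 31 + 30 + 31 + 31 + 28 + 31 + 30 + 31 + 30 + 31 + 31 + 30 + 31 + 30 + 31 + 27 = 1484.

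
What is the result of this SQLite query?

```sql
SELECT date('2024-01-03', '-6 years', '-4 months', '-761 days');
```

Adding -6 years to 2024-01-03 gives 2018-01-03.
Adding -4 months to 2018-01-03 gives 2017-09-03.
Applying '-761 days' to 2017-09-03: counting 761 days back gives 2015-08-04.

2015-08-04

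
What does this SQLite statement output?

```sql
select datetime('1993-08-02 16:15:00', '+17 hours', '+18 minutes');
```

+17 hours from 1993-08-02 16:15:00 is 1993-08-03 09:15:00 (crosses midnight).
+18 minutes from 1993-08-03 09:15:00 is 1993-08-03 09:33:00.

1993-08-03 09:33:00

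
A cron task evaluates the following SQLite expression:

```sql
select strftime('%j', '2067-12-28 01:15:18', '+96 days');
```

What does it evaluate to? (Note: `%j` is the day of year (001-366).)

First apply '+96 days': 2067-12-28 01:15:18 → 2068-04-02 01:15:18.
Day-of-year for 2068-04-02: days since 2068-01-01 inclusive = 93, zero-padded to 093.

093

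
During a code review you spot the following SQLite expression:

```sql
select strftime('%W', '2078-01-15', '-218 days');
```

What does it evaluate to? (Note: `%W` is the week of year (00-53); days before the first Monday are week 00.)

23

First apply '-218 days': 2078-01-15 → 2077-06-11.
2077-06-11 is a Friday. SQLite's %W counts Mondays since the year started; the result is 23.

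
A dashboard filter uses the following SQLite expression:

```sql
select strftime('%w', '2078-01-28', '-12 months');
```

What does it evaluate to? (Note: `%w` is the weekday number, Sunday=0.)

First apply '-12 months': 2078-01-28 → 2077-01-28.
2077-01-28 is a Thursday; with Sunday=0 that is 4.

4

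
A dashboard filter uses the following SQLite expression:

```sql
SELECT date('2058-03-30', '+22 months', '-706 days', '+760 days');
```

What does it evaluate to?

2060-03-24

Adding +22 months to 2058-03-30 gives 2060-01-30.
Applying '-706 days' to 2060-01-30: counting 706 days back gives 2058-02-23.
Applying '+760 days' to 2058-02-23: counting 760 days forward gives 2060-03-24.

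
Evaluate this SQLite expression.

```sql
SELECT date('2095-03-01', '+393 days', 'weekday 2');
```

Applying '+393 days' to 2095-03-01: counting 393 days forward gives 2096-03-28.
`weekday 2` advances to the next Tuesday; 2096-03-28 is a Wednesday, so it moves forward to 2096-04-03.

2096-04-03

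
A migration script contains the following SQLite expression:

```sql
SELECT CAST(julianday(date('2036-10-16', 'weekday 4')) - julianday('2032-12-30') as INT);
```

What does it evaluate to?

`weekday 4` advances to the next Thursday; 2036-10-16 is already a Thursday, so it stays at 2036-10-16.
1 day remains in December 2032 after the 30th (31 − 30).
Full months from January 2033 through September 2036 contribute their day counts.
Then 16 days into October 2036.
Total: 1 + 31 + 28 + 31 + 30 + 31 + 30 + 31 + 31 + 30 + 31 + 30 + 31 + 31 + 28 + 31 + 30 + 31 + 30 + 31 + 31 + 30 + 31 + 30 + 31 + 31 + 28 + 31 + 30 + 31 + 30 + 31 + 31 + 30 + 31 + 30 + 31 + 31 + 29 + 31 + 30 + 31 + 30 + 31 + 31 + 30 + 16 = 1386.

1386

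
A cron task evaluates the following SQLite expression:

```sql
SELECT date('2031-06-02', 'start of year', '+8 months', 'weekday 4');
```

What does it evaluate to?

`start of year` rewinds 2031-06-02 to 2031-01-01.
Adding +8 months to 2031-01-01 gives 2031-09-01.
`weekday 4` advances to the next Thursday; 2031-09-01 is a Monday, so it moves forward to 2031-09-04.

2031-09-04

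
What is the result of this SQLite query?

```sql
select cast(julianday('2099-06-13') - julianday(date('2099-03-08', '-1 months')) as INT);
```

125

Adding -1 month to 2099-03-08 gives 2099-02-08.
20 days remain in February 2099 after the 8th (28 − 8).
March 2099: 31 days.
April 2099: 30 days.
May 2099: 31 days.
Then 13 days into June 2099.
Total: 20 + 31 + 30 + 31 + 13 = 125.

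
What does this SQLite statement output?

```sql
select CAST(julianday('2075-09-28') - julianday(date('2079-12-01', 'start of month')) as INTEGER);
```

`start of month` rewinds 2079-12-01 to 2079-12-01.
2 days remain in September 2075 after the 28th (30 − 28).
Full months from October 2075 through November 2079 contribute their day counts.
Then 1 day into December 2079.
Total: 2 + 31 + 30 + 31 + 31 + 29 + 31 + 30 + 31 + 30 + 31 + 31 + 30 + 31 + 30 + 31 + 31 + 28 + 31 + 30 + 31 + 30 + 31 + 31 + 30 + 31 + 30 + 31 + 31 + 28 + 31 + 30 + 31 + 30 + 31 + 31 + 30 + 31 + 30 + 31 + 31 + 28 + 31 + 30 + 31 + 30 + 31 + 31 + 30 + 31 + 30 + 1 = 1525.
The subtraction is earlier − later, so the result is −1525 → -1525.

-1525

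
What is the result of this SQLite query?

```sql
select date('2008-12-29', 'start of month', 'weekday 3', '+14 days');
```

2008-12-17

`start of month` rewinds 2008-12-29 to 2008-12-01.
`weekday 3` advances to the next Wednesday; 2008-12-01 is a Monday, so it moves forward to 2008-12-03.
Advancing 14 more days within December lands on 2008-12-17.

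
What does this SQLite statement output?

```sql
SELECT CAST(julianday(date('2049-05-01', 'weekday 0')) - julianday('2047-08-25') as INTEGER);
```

`weekday 0` advances to the next Sunday; 2049-05-01 is a Saturday, so it moves forward to 2049-05-02.
6 days remain in August 2047 after the 25th (31 − 25).
Full months from September 2047 through April 2049 contribute their day counts.
Then 2 days into May 2049.
Total: 6 + 30 + 31 + 30 + 31 + 31 + 29 + 31 + 30 + 31 + 30 + 31 + 31 + 30 + 31 + 30 + 31 + 31 + 28 + 31 + 30 + 2 = 616.

616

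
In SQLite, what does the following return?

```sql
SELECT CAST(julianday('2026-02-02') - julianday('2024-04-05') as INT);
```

668

25 days remain in April 2024 after the 5th (30 − 5).
Full months from May 2024 through January 2026 contribute their day counts.
Then 2 days into February 2026.
Total: 25 + 31 + 30 + 31 + 31 + 30 + 31 + 30 + 31 + 31 + 28 + 31 + 30 + 31 + 30 + 31 + 31 + 30 + 31 + 30 + 31 + 31 + 2 = 668.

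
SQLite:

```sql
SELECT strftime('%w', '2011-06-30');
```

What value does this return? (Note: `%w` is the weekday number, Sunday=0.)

4

2011-06-30 is a Thursday; with Sunday=0 that is 4.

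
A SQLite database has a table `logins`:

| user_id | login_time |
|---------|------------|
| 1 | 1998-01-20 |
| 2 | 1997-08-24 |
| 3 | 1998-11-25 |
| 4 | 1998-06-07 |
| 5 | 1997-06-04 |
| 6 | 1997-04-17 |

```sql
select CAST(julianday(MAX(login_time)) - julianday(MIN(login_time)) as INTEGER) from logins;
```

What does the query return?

587

MIN = 1997-04-17, MAX = 1998-11-25.
13 days remain in April 1997 after the 17th (30 − 17).
Full months from May 1997 through October 1998 contribute their day counts.
Then 25 days into November 1998.
Total: 13 + 31 + 30 + 31 + 31 + 30 + 31 + 30 + 31 + 31 + 28 + 31 + 30 + 31 + 30 + 31 + 31 + 30 + 31 + 25 = 587.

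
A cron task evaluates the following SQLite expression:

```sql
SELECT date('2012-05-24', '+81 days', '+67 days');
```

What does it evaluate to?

2012-10-19

Applying '+81 days' to 2012-05-24: counting 81 days forward gives 2012-08-13.
Applying '+67 days' to 2012-08-13: counting 67 days forward gives 2012-10-19.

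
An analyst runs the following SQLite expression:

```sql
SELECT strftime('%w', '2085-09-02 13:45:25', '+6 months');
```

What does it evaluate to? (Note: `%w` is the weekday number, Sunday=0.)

6

First apply '+6 months': 2085-09-02 13:45:25 → 2086-03-02 13:45:25.
2086-03-02 is a Saturday; with Sunday=0 that is 6.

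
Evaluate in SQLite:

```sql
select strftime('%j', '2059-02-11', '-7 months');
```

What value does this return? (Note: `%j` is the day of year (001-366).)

First apply '-7 months': 2059-02-11 → 2058-07-11.
Day-of-year for 2058-07-11: days since 2058-01-01 inclusive = 192, zero-padded to 192.

192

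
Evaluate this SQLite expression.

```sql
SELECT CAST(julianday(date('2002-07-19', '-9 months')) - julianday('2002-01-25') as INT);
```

Adding -9 months to 2002-07-19 gives 2001-10-19.
12 days remain in October 2001 after the 19th (31 − 19).
November 2001: 30 days.
December 2001: 31 days.
Then 25 days into January 2002.
Total: 12 + 30 + 31 + 25 = 98.
The subtraction is earlier − later, so the result is −98 → -98.

-98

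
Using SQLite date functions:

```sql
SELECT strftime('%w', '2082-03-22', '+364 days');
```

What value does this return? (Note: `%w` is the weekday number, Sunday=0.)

0

First apply '+364 days': 2082-03-22 → 2083-03-21.
2083-03-21 is a Sunday; with Sunday=0 that is 0.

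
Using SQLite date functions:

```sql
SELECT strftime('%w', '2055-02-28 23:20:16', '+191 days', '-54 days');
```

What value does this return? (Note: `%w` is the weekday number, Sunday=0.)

First apply '+191 days', '-54 days': 2055-02-28 23:20:16 → 2055-07-15 23:20:16.
2055-07-15 is a Thursday; with Sunday=0 that is 4.

4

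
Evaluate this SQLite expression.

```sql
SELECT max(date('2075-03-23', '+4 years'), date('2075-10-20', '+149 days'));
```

date('2075-03-23', '+4 years') → 2079-03-23.
date('2075-10-20', '+149 days') → 2076-03-17.
Later of the two is 2079-03-23.

2079-03-23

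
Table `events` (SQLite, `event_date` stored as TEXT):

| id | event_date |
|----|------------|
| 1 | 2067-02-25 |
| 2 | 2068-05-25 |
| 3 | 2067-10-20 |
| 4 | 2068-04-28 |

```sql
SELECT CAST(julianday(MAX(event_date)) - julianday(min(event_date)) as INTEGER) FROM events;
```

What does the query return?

455

MIN = 2067-02-25, MAX = 2068-05-25.
3 days remain in February 2067 after the 25th (28 − 25).
Full months from March 2067 through April 2068 contribute their day counts.
Then 25 days into May 2068.
Total: 3 + 31 + 30 + 31 + 30 + 31 + 31 + 30 + 31 + 30 + 31 + 31 + 29 + 31 + 30 + 25 = 455.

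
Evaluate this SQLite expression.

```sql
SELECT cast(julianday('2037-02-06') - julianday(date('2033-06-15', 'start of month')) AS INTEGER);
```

`start of month` rewinds 2033-06-15 to 2033-06-01.
29 days remain in June 2033 after the 1st (30 − 1).
Full months from July 2033 through January 2037 contribute their day counts.
Then 6 days into February 2037.
Total: 29 + 31 + 31 + 30 + 31 + 30 + 31 + 31 + 28 + 31 + 30 + 31 + 30 + 31 + 31 + 30 + 31 + 30 + 31 + 31 + 28 + 31 + 30 + 31 + 30 + 31 + 31 + 30 + 31 + 30 + 31 + 31 + 29 + 31 + 30 + 31 + 30 + 31 + 31 + 30 + 31 + 30 + 31 + 31 + 6 = 1346.

1346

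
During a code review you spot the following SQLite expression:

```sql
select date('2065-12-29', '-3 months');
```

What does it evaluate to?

Adding -3 months to 2065-12-29 gives 2065-09-29.

2065-09-29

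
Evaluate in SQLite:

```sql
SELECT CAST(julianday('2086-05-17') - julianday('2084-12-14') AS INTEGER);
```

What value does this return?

519

17 days remain in December 2084 after the 14th (31 − 14).
Full months from January 2085 through April 2086 contribute their day counts.
Then 17 days into May 2086.
Total: 17 + 31 + 28 + 31 + 30 + 31 + 30 + 31 + 31 + 30 + 31 + 30 + 31 + 31 + 28 + 31 + 30 + 17 = 519.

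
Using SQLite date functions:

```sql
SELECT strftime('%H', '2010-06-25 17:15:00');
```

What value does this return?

17

`%H` extracts the 2-digit hour (00-23): 17.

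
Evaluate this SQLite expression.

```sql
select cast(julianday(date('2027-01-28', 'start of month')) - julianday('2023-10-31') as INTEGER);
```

`start of month` rewinds 2027-01-28 to 2027-01-01.
0 days remain in October 2023 after the 31st (31 − 31).
Full months from November 2023 through December 2026 contribute their day counts.
Then 1 day into January 2027.
Total: 0 + 30 + 31 + 31 + 29 + 31 + 30 + 31 + 30 + 31 + 31 + 30 + 31 + 30 + 31 + 31 + 28 + 31 + 30 + 31 + 30 + 31 + 31 + 30 + 31 + 30 + 31 + 31 + 28 + 31 + 30 + 31 + 30 + 31 + 31 + 30 + 31 + 30 + 31 + 1 = 1158.

1158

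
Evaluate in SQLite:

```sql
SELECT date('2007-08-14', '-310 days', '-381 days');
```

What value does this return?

Applying '-310 days' to 2007-08-14: counting 310 days back gives 2006-10-08.
Applying '-381 days' to 2006-10-08: counting 381 days back gives 2005-09-22.

2005-09-22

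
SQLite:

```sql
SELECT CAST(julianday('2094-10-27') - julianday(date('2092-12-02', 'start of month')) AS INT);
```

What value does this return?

`start of month` rewinds 2092-12-02 to 2092-12-01.
30 days remain in December 2092 after the 1st (31 − 1).
Full months from January 2093 through September 2094 contribute their day counts.
Then 27 days into October 2094.
Total: 30 + 31 + 28 + 31 + 30 + 31 + 30 + 31 + 31 + 30 + 31 + 30 + 31 + 31 + 28 + 31 + 30 + 31 + 30 + 31 + 31 + 30 + 27 = 695.

695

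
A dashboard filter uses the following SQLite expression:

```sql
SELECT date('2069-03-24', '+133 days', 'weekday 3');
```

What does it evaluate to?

Applying '+133 days' to 2069-03-24: counting 133 days forward gives 2069-08-04.
`weekday 3` advances to the next Wednesday; 2069-08-04 is a Sunday, so it moves forward to 2069-08-07.

2069-08-07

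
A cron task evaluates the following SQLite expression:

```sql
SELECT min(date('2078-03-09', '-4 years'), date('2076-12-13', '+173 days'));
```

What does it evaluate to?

date('2078-03-09', '-4 years') → 2074-03-09.
date('2076-12-13', '+173 days') → 2077-06-04.
Earlier of the two is 2074-03-09.

2074-03-09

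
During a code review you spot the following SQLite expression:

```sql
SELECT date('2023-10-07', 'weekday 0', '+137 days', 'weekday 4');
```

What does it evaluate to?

`weekday 0` advances to the next Sunday; 2023-10-07 is a Saturday, so it moves forward to 2023-10-08.
Applying '+137 days' to 2023-10-08: counting 137 days forward gives 2024-02-22.
`weekday 4` advances to the next Thursday; 2024-02-22 is already a Thursday, so it stays at 2024-02-22.

2024-02-22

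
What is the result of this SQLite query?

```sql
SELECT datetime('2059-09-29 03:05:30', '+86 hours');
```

+86 hours from 2059-09-29 03:05:30 is 2059-10-02 17:05:30 (crosses midnight).

2059-10-02 17:05:30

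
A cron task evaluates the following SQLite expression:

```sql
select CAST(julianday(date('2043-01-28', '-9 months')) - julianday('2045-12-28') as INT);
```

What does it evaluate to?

-1340

Adding -9 months to 2043-01-28 gives 2042-04-28.
2 days remain in April 2042 after the 28th (30 − 28).
Full months from May 2042 through November 2045 contribute their day counts.
Then 28 days into December 2045.
Total: 2 + 31 + 30 + 31 + 31 + 30 + 31 + 30 + 31 + 31 + 28 + 31 + 30 + 31 + 30 + 31 + 31 + 30 + 31 + 30 + 31 + 31 + 29 + 31 + 30 + 31 + 30 + 31 + 31 + 30 + 31 + 30 + 31 + 31 + 28 + 31 + 30 + 31 + 30 + 31 + 31 + 30 + 31 + 30 + 28 = 1340.
The subtraction is earlier − later, so the result is −1340 → -1340.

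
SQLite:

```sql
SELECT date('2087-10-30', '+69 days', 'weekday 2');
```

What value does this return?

2088-01-13

Applying '+69 days' to 2087-10-30: counting 69 days forward gives 2088-01-07.
`weekday 2` advances to the next Tuesday; 2088-01-07 is a Wednesday, so it moves forward to 2088-01-13.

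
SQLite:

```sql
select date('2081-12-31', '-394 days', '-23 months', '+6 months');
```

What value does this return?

2079-07-02

Applying '-394 days' to 2081-12-31: counting 394 days back gives 2080-12-02.
Adding -23 months to 2080-12-02 gives 2079-01-02.
Adding +6 months to 2079-01-02 gives 2079-07-02.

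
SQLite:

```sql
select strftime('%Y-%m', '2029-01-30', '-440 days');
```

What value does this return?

First apply '-440 days': 2029-01-30 → 2027-11-17.
`%Y-%m` extracts the year-month: 2027-11.

2027-11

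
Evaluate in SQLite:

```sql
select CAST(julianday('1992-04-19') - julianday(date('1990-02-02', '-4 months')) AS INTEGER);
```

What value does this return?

Adding -4 months to 1990-02-02 gives 1989-10-02.
29 days remain in October 1989 after the 2nd (31 − 2).
Full months from November 1989 through March 1992 contribute their day counts.
Then 19 days into April 1992.
Total: 29 + 30 + 31 + 31 + 28 + 31 + 30 + 31 + 30 + 31 + 31 + 30 + 31 + 30 + 31 + 31 + 28 + 31 + 30 + 31 + 30 + 31 + 31 + 30 + 31 + 30 + 31 + 31 + 29 + 31 + 19 = 930.

930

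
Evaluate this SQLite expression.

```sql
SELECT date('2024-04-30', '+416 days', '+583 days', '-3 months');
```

2026-10-24

Applying '+416 days' to 2024-04-30: counting 416 days forward gives 2025-06-20.
Applying '+583 days' to 2025-06-20: counting 583 days forward gives 2027-01-24.
Adding -3 months to 2027-01-24 gives 2026-10-24.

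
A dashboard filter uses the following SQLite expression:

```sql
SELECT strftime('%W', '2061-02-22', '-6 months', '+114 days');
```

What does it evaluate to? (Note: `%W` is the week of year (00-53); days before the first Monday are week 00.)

First apply '-6 months', '+114 days': 2061-02-22 → 2060-12-14.
2060-12-14 is a Tuesday. SQLite's %W counts Mondays since the year started; the result is 50.

50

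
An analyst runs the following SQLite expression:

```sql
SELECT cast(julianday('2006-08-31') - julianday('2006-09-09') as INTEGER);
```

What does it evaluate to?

-9

0 days remain in August 2006 after the 31st (31 − 31).
Then 9 days into September 2006.
Total: 0 + 9 = 9.
The subtraction is earlier − later, so the result is −9 → -9.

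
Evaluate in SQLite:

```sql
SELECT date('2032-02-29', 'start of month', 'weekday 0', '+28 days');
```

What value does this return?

2032-02-29

`start of month` rewinds 2032-02-29 to 2032-02-01.
`weekday 0` advances to the next Sunday; 2032-02-01 is already a Sunday, so it stays at 2032-02-01.
Advancing 28 more days within February lands on 2032-02-29.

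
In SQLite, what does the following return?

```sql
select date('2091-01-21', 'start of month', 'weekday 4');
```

`start of month` rewinds 2091-01-21 to 2091-01-01.
`weekday 4` advances to the next Thursday; 2091-01-01 is a Monday, so it moves forward to 2091-01-04.

2091-01-04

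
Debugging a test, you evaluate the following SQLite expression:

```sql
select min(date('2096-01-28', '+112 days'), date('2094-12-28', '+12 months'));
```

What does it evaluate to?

2095-12-28

date('2096-01-28', '+112 days') → 2096-05-19.
date('2094-12-28', '+12 months') → 2095-12-28.
Earlier of the two is 2095-12-28.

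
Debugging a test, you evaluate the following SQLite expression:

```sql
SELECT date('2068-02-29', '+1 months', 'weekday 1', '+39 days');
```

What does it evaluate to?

Adding +1 month to 2068-02-29 gives 2068-03-29.
`weekday 1` advances to the next Monday; 2068-03-29 is a Thursday, so it moves forward to 2068-04-02.
April 2068 has 30 days; 28 remain after the 2nd, so 29 days reach 2068-05-01.
Advancing 10 more days within May lands on 2068-05-11.

2068-05-11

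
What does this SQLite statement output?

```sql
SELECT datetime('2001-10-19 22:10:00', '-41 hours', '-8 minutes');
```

-41 hours from 2001-10-19 22:10:00 is 2001-10-18 05:10:00 (crosses midnight).
-8 minutes from 2001-10-18 05:10:00 is 2001-10-18 05:02:00.

2001-10-18 05:02:00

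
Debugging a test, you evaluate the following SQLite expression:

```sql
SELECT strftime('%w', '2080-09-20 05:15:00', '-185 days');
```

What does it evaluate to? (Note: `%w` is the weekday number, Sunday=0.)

2

First apply '-185 days': 2080-09-20 05:15:00 → 2080-03-19 05:15:00.
2080-03-19 is a Tuesday; with Sunday=0 that is 2.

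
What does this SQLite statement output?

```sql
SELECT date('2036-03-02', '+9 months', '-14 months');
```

2035-10-02

Adding +9 months to 2036-03-02 gives 2036-12-02.
Adding -14 months to 2036-12-02 gives 2035-10-02.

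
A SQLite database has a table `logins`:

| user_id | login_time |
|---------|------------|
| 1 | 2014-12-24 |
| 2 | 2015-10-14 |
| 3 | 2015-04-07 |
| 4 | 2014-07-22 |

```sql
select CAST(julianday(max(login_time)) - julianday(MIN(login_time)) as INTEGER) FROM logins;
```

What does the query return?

MIN = 2014-07-22, MAX = 2015-10-14.
9 days remain in July 2014 after the 22nd (31 − 22).
Full months from August 2014 through September 2015 contribute their day counts.
Then 14 days into October 2015.
Total: 9 + 31 + 30 + 31 + 30 + 31 + 31 + 28 + 31 + 30 + 31 + 30 + 31 + 31 + 30 + 14 = 449.

449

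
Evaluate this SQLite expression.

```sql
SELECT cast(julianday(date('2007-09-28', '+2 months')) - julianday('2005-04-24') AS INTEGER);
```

Adding +2 months to 2007-09-28 gives 2007-11-28.
6 days remain in April 2005 after the 24th (30 − 24).
Full months from May 2005 through October 2007 contribute their day counts.
Then 28 days into November 2007.
Total: 6 + 31 + 30 + 31 + 31 + 30 + 31 + 30 + 31 + 31 + 28 + 31 + 30 + 31 + 30 + 31 + 31 + 30 + 31 + 30 + 31 + 31 + 28 + 31 + 30 + 31 + 30 + 31 + 31 + 30 + 31 + 28 = 948.

948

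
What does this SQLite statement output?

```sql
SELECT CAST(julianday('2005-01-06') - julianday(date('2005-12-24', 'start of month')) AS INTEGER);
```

-329

`start of month` rewinds 2005-12-24 to 2005-12-01.
25 days remain in January 2005 after the 6th (31 − 6).
Full months from February 2005 through November 2005 contribute their day counts.
Then 1 day into December 2005.
Total: 25 + 28 + 31 + 30 + 31 + 30 + 31 + 31 + 30 + 31 + 30 + 1 = 329.
The subtraction is earlier − later, so the result is −329 → -329.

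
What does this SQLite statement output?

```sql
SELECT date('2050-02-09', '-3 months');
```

2049-11-09

Adding -3 months to 2050-02-09 gives 2049-11-09.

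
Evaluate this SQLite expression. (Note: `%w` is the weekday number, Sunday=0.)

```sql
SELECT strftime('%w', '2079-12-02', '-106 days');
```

First apply '-106 days': 2079-12-02 → 2079-08-18.
2079-08-18 is a Friday; with Sunday=0 that is 5.

5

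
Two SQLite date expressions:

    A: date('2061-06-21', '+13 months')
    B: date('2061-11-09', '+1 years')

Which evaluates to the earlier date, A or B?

A = 2062-07-21.
B = 2062-11-09.
A is earlier.

A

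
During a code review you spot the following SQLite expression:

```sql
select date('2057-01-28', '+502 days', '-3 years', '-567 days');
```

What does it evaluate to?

2053-11-24

Applying '+502 days' to 2057-01-28: counting 502 days forward gives 2058-06-14.
Adding -3 years to 2058-06-14 gives 2055-06-14.
Applying '-567 days' to 2055-06-14: counting 567 days back gives 2053-11-24.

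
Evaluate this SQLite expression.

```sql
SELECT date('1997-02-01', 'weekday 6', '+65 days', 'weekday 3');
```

1997-04-09

`weekday 6` advances to the next Saturday; 1997-02-01 is already a Saturday, so it stays at 1997-02-01.
Applying '+65 days' to 1997-02-01: counting 65 days forward gives 1997-04-07.
`weekday 3` advances to the next Wednesday; 1997-04-07 is a Monday, so it moves forward to 1997-04-09.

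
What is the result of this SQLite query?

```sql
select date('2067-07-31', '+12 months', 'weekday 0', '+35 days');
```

Adding +12 months to 2067-07-31 gives 2068-07-31.
`weekday 0` advances to the next Sunday; 2068-07-31 is a Tuesday, so it moves forward to 2068-08-05.
August 2068 has 31 days; 26 remain after the 5th, so 27 days reach 2068-09-01.
Advancing 8 more days within September lands on 2068-09-09.

2068-09-09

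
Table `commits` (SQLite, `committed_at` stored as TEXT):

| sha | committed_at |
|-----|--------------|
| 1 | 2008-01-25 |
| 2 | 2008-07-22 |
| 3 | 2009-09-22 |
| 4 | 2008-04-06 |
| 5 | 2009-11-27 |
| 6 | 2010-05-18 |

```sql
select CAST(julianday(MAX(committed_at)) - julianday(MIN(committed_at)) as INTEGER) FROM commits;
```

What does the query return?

844

MIN = 2008-01-25, MAX = 2010-05-18.
6 days remain in January 2008 after the 25th (31 − 25).
Full months from February 2008 through April 2010 contribute their day counts.
Then 18 days into May 2010.
Total: 6 + 29 + 31 + 30 + 31 + 30 + 31 + 31 + 30 + 31 + 30 + 31 + 31 + 28 + 31 + 30 + 31 + 30 + 31 + 31 + 30 + 31 + 30 + 31 + 31 + 28 + 31 + 30 + 18 = 844.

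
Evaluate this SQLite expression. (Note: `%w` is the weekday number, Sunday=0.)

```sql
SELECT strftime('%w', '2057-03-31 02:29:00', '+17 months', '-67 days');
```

First apply '+17 months', '-67 days': 2057-03-31 02:29:00 → 2058-06-25 02:29:00.
2058-06-25 is a Tuesday; with Sunday=0 that is 2.

2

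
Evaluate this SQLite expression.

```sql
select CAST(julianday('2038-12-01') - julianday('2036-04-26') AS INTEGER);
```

4 days remain in April 2036 after the 26th (30 − 26).
Full months from May 2036 through November 2038 contribute their day counts.
Then 1 day into December 2038.
Total: 4 + 31 + 30 + 31 + 31 + 30 + 31 + 30 + 31 + 31 + 28 + 31 + 30 + 31 + 30 + 31 + 31 + 30 + 31 + 30 + 31 + 31 + 28 + 31 + 30 + 31 + 30 + 31 + 31 + 30 + 31 + 30 + 1 = 949.

949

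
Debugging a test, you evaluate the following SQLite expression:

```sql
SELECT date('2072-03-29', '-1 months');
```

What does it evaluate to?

Adding -1 month to 2072-03-29 gives 2072-02-29.

2072-02-29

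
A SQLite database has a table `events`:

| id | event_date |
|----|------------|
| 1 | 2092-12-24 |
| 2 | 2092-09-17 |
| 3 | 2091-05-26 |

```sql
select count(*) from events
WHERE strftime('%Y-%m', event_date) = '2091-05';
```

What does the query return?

Rows with year-month 2091-05: 2091-05-26 → 1.

1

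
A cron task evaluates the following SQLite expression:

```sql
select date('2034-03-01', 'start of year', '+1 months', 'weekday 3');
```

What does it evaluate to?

`start of year` rewinds 2034-03-01 to 2034-01-01.
Adding +1 month to 2034-01-01 gives 2034-02-01.
`weekday 3` advances to the next Wednesday; 2034-02-01 is already a Wednesday, so it stays at 2034-02-01.

2034-02-01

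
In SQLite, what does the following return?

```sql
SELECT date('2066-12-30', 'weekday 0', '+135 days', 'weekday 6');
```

`weekday 0` advances to the next Sunday; 2066-12-30 is a Thursday, so it moves forward to 2067-01-02.
Applying '+135 days' to 2067-01-02: counting 135 days forward gives 2067-05-17.
`weekday 6` advances to the next Saturday; 2067-05-17 is a Tuesday, so it moves forward to 2067-05-21.

2067-05-21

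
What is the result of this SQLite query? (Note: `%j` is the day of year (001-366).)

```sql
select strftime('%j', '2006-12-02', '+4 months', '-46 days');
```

First apply '+4 months', '-46 days': 2006-12-02 → 2007-02-15.
Day-of-year for 2007-02-15: days since 2007-01-01 inclusive = 46, zero-padded to 046.

046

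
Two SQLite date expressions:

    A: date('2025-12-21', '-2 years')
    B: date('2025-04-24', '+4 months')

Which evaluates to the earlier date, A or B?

A

A = 2023-12-21.
B = 2025-08-24.
A is earlier.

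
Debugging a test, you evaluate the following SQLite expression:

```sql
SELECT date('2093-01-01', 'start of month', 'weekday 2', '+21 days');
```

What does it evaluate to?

`start of month` rewinds 2093-01-01 to 2093-01-01.
`weekday 2` advances to the next Tuesday; 2093-01-01 is a Thursday, so it moves forward to 2093-01-06.
Advancing 21 more days within January lands on 2093-01-27.

2093-01-27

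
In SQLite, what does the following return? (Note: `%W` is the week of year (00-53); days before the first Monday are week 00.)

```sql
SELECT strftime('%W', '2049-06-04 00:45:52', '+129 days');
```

First apply '+129 days': 2049-06-04 00:45:52 → 2049-10-11 00:45:52.
2049-10-11 is a Monday. SQLite's %W counts Mondays since the year started; the result is 41.

41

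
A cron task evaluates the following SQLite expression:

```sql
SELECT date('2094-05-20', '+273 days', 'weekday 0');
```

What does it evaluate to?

Applying '+273 days' to 2094-05-20: counting 273 days forward gives 2095-02-17.
`weekday 0` advances to the next Sunday; 2095-02-17 is a Thursday, so it moves forward to 2095-02-20.

2095-02-20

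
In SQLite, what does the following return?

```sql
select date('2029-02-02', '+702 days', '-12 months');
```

Applying '+702 days' to 2029-02-02: counting 702 days forward gives 2031-01-05.
Adding -12 months to 2031-01-05 gives 2030-01-05.

2030-01-05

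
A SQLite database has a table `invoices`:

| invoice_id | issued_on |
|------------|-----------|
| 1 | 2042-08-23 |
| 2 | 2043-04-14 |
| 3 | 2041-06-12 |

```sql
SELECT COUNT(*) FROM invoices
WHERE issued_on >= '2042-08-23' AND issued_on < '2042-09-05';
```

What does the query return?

Rows in [2042-08-23, 2042-09-05): 2042-08-23 → 1 row.

1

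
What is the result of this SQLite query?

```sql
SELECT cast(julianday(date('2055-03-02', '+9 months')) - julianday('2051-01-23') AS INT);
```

Adding +9 months to 2055-03-02 gives 2055-12-02.
8 days remain in January 2051 after the 23rd (31 − 23).
Full months from February 2051 through November 2055 contribute their day counts.
Then 2 days into December 2055.
Total: 8 + 28 + 31 + 30 + 31 + 30 + 31 + 31 + 30 + 31 + 30 + 31 + 31 + 29 + 31 + 30 + 31 + 30 + 31 + 31 + 30 + 31 + 30 + 31 + 31 + 28 + 31 + 30 + 31 + 30 + 31 + 31 + 30 + 31 + 30 + 31 + 31 + 28 + 31 + 30 + 31 + 30 + 31 + 31 + 30 + 31 + 30 + 31 + 31 + 28 + 31 + 30 + 31 + 30 + 31 + 31 + 30 + 31 + 30 + 2 = 1774.

1774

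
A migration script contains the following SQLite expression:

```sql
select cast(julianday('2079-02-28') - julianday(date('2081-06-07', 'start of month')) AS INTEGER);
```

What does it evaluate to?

-824

`start of month` rewinds 2081-06-07 to 2081-06-01.
0 days remain in February 2079 after the 28th (28 − 28).
Full months from March 2079 through May 2081 contribute their day counts.
Then 1 day into June 2081.
Total: 0 + 31 + 30 + 31 + 30 + 31 + 31 + 30 + 31 + 30 + 31 + 31 + 29 + 31 + 30 + 31 + 30 + 31 + 31 + 30 + 31 + 30 + 31 + 31 + 28 + 31 + 30 + 31 + 1 = 824.
The subtraction is earlier − later, so the result is −824 → -824.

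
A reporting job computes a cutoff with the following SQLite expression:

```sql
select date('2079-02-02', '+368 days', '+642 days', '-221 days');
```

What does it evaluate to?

2081-04-01

Applying '+368 days' to 2079-02-02: counting 368 days forward gives 2080-02-05.
Applying '+642 days' to 2080-02-05: counting 642 days forward gives 2081-11-08.
Applying '-221 days' to 2081-11-08: counting 221 days back gives 2081-04-01.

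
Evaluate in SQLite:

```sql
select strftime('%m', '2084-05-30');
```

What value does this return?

05

`%m` extracts the 2-digit month (01-12): 05.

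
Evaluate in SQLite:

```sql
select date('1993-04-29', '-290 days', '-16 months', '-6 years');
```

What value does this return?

Applying '-290 days' to 1993-04-29: counting 290 days back gives 1992-07-13.
Adding -16 months to 1992-07-13 gives 1991-03-13.
Adding -6 years to 1991-03-13 gives 1985-03-13.

1985-03-13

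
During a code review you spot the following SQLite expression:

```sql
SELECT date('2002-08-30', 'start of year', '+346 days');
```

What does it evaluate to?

`start of year` rewinds 2002-08-30 to 2002-01-01.
Applying '+346 days' to 2002-01-01: counting 346 days forward gives 2002-12-13.

2002-12-13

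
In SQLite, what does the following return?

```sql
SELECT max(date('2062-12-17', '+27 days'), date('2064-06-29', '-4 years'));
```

date('2062-12-17', '+27 days') → 2063-01-13.
date('2064-06-29', '-4 years') → 2060-06-29.
Later of the two is 2063-01-13.

2063-01-13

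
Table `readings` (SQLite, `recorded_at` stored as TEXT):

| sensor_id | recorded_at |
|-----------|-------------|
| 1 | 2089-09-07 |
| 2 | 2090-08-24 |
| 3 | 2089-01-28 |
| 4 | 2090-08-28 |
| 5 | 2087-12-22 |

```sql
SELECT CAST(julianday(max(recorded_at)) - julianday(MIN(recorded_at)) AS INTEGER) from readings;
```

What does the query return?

MIN = 2087-12-22, MAX = 2090-08-28.
9 days remain in December 2087 after the 22nd (31 − 22).
Full months from January 2088 through July 2090 contribute their day counts.
Then 28 days into August 2090.
Total: 9 + 31 + 29 + 31 + 30 + 31 + 30 + 31 + 31 + 30 + 31 + 30 + 31 + 31 + 28 + 31 + 30 + 31 + 30 + 31 + 31 + 30 + 31 + 30 + 31 + 31 + 28 + 31 + 30 + 31 + 30 + 31 + 28 = 980.

980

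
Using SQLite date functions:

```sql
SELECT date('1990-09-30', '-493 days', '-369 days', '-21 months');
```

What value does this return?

Applying '-493 days' to 1990-09-30: counting 493 days back gives 1989-05-25.
Applying '-369 days' to 1989-05-25: counting 369 days back gives 1988-05-21.
Adding -21 months to 1988-05-21 gives 1986-08-21.

1986-08-21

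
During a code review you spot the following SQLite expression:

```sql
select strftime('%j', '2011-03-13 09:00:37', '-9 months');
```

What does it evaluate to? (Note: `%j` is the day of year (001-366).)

First apply '-9 months': 2011-03-13 09:00:37 → 2010-06-13 09:00:37.
Day-of-year for 2010-06-13: days since 2010-01-01 inclusive = 164, zero-padded to 164.

164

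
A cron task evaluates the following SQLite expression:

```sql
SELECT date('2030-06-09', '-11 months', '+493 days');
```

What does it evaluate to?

2030-11-14

Adding -11 months to 2030-06-09 gives 2029-07-09.
Applying '+493 days' to 2029-07-09: counting 493 days forward gives 2030-11-14.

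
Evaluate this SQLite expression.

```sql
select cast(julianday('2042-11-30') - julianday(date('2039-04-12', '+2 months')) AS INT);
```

Adding +2 months to 2039-04-12 gives 2039-06-12.
18 days remain in June 2039 after the 12th (30 − 12).
Full months from July 2039 through October 2042 contribute their day counts.
Then 30 days into November 2042.
Total: 18 + 31 + 31 + 30 + 31 + 30 + 31 + 31 + 29 + 31 + 30 + 31 + 30 + 31 + 31 + 30 + 31 + 30 + 31 + 31 + 28 + 31 + 30 + 31 + 30 + 31 + 31 + 30 + 31 + 30 + 31 + 31 + 28 + 31 + 30 + 31 + 30 + 31 + 31 + 30 + 31 + 30 = 1267.

1267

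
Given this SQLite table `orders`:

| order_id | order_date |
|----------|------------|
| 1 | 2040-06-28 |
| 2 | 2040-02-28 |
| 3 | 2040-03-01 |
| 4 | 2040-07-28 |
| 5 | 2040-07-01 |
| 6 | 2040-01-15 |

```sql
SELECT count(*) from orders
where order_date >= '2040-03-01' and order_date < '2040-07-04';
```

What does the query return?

3

Rows in [2040-03-01, 2040-07-04): 2040-06-28, 2040-03-01, 2040-07-01 → 3 rows.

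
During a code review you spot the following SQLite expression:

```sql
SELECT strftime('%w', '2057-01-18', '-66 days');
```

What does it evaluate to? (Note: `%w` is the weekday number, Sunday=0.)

First apply '-66 days': 2057-01-18 → 2056-11-13.
2056-11-13 is a Monday; with Sunday=0 that is 1.

1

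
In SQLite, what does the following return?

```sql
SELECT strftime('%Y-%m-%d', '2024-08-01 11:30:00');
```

2024-08-01

`%Y-%m-%d` extracts the ISO date: 2024-08-01.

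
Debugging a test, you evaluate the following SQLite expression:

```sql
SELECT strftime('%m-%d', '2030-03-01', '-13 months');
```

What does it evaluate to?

02-01

First apply '-13 months': 2030-03-01 → 2029-02-01.
`%m-%d` extracts the month-day: 02-01.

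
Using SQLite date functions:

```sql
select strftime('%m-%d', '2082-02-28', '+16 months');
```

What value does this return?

First apply '+16 months': 2082-02-28 → 2083-06-28.
`%m-%d` extracts the month-day: 06-28.

06-28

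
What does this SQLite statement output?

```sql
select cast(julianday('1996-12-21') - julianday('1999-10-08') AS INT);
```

-1021

10 days remain in December 1996 after the 21st (31 − 21).
Full months from January 1997 through September 1999 contribute their day counts.
Then 8 days into October 1999.
Total: 10 + 31 + 28 + 31 + 30 + 31 + 30 + 31 + 31 + 30 + 31 + 30 + 31 + 31 + 28 + 31 + 30 + 31 + 30 + 31 + 31 + 30 + 31 + 30 + 31 + 31 + 28 + 31 + 30 + 31 + 30 + 31 + 31 + 30 + 8 = 1021.
The subtraction is earlier − later, so the result is −1021 → -1021.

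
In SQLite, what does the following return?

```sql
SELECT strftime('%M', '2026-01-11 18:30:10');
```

30

`%M` extracts the 2-digit minute: 30.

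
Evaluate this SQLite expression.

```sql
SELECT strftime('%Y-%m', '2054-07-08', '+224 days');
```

2055-02

First apply '+224 days': 2054-07-08 → 2055-02-17.
`%Y-%m` extracts the year-month: 2055-02.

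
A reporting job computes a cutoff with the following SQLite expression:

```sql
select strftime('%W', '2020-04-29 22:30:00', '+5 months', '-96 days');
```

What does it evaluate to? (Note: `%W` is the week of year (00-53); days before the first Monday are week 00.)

25

First apply '+5 months', '-96 days': 2020-04-29 22:30:00 → 2020-06-25 22:30:00.
2020-06-25 is a Thursday. SQLite's %W counts Mondays since the year started; the result is 25.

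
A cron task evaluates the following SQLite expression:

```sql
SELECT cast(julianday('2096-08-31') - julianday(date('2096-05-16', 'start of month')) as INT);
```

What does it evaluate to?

122

`start of month` rewinds 2096-05-16 to 2096-05-01.
30 days remain in May 2096 after the 1st (31 − 1).
June 2096: 30 days.
July 2096: 31 days.
Then 31 days into August 2096.
Total: 30 + 30 + 31 + 31 = 122.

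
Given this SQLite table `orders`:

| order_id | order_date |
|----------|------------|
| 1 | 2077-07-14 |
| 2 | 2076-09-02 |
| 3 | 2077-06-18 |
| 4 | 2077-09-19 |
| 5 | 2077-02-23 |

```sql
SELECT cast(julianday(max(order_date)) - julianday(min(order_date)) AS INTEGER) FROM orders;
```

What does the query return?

MIN = 2076-09-02, MAX = 2077-09-19.
28 days remain in September 2076 after the 2nd (30 − 2).
Full months from October 2076 through August 2077 contribute their day counts.
Then 19 days into September 2077.
Total: 28 + 31 + 30 + 31 + 31 + 28 + 31 + 30 + 31 + 30 + 31 + 31 + 19 = 382.

382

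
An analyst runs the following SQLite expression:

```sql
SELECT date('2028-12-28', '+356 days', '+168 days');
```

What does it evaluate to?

2030-06-05

Applying '+356 days' to 2028-12-28: counting 356 days forward gives 2029-12-19.
Applying '+168 days' to 2029-12-19: counting 168 days forward gives 2030-06-05.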